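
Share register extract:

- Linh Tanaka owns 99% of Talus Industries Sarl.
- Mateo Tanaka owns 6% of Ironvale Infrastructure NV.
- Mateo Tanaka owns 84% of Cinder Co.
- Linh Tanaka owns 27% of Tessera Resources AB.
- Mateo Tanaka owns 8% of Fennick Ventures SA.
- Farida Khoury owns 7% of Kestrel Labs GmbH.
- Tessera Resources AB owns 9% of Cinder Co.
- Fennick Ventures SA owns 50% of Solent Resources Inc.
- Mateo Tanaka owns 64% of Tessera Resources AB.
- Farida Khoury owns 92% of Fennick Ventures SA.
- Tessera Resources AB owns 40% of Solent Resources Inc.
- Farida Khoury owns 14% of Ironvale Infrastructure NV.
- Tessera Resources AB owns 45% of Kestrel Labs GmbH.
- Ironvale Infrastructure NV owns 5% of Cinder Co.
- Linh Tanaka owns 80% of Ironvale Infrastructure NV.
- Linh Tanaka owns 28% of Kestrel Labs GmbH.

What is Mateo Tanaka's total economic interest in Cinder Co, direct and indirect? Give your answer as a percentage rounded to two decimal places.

Mateo reaches Cinder along 3 paths.
Direct stake: 84% = 84%.
Via Ironvale: 6% × 5% = 0.3%.
Via Tessera: 64% × 9% = 5.76%.
Total: 84% + 0.3% + 5.76% = 90.06%.

90.06%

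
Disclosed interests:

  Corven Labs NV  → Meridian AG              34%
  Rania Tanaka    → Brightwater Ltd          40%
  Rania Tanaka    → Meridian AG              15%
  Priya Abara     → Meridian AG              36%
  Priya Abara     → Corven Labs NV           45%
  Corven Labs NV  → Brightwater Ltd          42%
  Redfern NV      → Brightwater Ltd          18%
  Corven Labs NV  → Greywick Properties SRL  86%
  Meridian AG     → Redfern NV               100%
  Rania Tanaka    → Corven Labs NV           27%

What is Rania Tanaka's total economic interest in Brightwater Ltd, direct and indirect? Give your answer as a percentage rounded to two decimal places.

55.69%

Rania reaches Brightwater along 4 paths.
Via Meridian → Redfern: 15% × 100% × 18% = 2.7%.
Via Corven → Meridian → Redfern: 27% × 34% × 100% × 18% = 1.6524%.
Via Corven: 27% × 42% = 11.34%.
Direct stake: 40% = 40%.
Total: 2.7% + 1.6524% + 11.34% + 40% = 55.6924%.
Rounded: 55.69%.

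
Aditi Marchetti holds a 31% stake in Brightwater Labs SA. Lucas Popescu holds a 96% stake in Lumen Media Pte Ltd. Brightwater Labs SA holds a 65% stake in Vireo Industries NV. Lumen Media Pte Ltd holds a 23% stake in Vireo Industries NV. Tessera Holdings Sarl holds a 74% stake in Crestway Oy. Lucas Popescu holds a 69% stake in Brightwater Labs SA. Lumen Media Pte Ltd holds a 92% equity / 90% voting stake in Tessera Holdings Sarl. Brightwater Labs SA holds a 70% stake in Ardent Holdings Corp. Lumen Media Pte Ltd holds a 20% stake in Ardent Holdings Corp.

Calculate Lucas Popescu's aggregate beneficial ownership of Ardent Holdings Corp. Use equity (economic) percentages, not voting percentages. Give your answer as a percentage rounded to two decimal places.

67.50%

Lucas reaches Ardent along 2 paths.
Via Brightwater: 69% × 70% = 48.3%.
Via Lumen: 96% × 20% = 19.2%.
Total: 48.3% + 19.2% = 67.5%.
Rounded: 67.50%.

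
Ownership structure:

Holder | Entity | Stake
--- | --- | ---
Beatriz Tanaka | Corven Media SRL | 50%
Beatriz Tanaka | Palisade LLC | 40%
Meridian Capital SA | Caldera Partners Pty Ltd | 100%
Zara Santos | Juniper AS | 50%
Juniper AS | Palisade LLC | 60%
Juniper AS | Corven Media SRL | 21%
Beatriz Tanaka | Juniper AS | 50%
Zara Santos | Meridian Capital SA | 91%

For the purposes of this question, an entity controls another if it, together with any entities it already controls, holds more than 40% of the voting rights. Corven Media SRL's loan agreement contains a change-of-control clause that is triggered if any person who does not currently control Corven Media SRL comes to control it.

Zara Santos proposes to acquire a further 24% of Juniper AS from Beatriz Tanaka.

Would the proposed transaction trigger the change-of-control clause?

The purchase adds only to Zara's holdings (Beatriz's stake shrinks), so Zara is the only person who could newly come to control Corven.
Zara holds 50% of Juniper, so Zara controls Juniper.
Zara holds 91% of Meridian, so Zara controls Meridian.
Meridian holds 100% of Caldera, so Zara controls Caldera.
Juniper holds 60% of Palisade, so Zara controls Palisade.
In Corven, Zara's side holds only 21%, not > 40%.
So before the transaction, Zara does not control Corven.
After the purchase, Zara's direct stake in Juniper rises to 50% + 24% = 74%, and Beatriz's stake falls to 26%.
Zara holds 74% of Juniper, so Zara controls Juniper.
After the transaction, Zara's side holds 21% of Corven, not > 40%, so Zara still does not control Corven.
No new person acquires control, so the clause is not triggered.

No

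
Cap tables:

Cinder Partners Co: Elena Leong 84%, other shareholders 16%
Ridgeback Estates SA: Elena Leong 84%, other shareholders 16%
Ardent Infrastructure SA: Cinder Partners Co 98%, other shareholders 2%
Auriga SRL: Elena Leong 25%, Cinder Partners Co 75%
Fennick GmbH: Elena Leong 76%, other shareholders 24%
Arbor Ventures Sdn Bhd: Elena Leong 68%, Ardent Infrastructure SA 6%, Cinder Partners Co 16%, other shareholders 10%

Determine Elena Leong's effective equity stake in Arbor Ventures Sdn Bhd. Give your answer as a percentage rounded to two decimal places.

Elena reaches Arbor along 3 paths.
Direct stake: 68% = 68%.
Via Cinder → Ardent: 84% × 98% × 6% = 4.9392%.
Via Cinder: 84% × 16% = 13.44%.
Total: 68% + 4.9392% + 13.44% = 86.3792%.
Rounded: 86.38%.

86.38%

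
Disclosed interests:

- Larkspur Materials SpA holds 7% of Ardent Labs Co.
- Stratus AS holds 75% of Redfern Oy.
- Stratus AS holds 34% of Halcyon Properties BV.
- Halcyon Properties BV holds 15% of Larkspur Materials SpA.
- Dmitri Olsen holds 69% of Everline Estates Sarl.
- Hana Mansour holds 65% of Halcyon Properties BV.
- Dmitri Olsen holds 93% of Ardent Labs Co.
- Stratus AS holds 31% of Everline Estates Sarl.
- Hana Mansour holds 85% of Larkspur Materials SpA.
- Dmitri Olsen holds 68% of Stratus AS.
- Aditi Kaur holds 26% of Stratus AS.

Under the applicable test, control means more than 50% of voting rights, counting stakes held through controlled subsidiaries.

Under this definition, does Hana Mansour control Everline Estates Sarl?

No

Hana holds 65% of Halcyon, so Hana controls Halcyon.
Hana and Halcyon together hold 85% + 15% = 100% of Larkspur, so Hana controls Larkspur.
Neither Hana nor any entity Hana controls holds any voting interest in Everline.
So Hana does not control Everline.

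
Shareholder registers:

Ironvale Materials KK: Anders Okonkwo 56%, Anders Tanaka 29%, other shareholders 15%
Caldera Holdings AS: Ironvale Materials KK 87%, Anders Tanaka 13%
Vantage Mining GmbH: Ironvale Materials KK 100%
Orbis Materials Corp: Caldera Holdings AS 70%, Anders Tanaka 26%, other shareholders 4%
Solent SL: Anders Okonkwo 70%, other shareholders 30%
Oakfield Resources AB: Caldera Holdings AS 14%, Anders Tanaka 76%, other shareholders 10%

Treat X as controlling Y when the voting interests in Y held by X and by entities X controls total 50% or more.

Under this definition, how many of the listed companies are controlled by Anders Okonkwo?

5

Anders Okonkwo holds 56% of Ironvale, so Anders Okonkwo controls Ironvale.
Ironvale holds 87% of Caldera, so Anders Okonkwo controls Caldera.
Ironvale holds 100% of Vantage, so Anders Okonkwo controls Vantage.
Caldera holds 70% of Orbis, so Anders Okonkwo controls Orbis.
Anders Okonkwo holds 70% of Solent, so Anders Okonkwo controls Solent.
No other company's threshold is met.
Anders Okonkwo controls 5 companies.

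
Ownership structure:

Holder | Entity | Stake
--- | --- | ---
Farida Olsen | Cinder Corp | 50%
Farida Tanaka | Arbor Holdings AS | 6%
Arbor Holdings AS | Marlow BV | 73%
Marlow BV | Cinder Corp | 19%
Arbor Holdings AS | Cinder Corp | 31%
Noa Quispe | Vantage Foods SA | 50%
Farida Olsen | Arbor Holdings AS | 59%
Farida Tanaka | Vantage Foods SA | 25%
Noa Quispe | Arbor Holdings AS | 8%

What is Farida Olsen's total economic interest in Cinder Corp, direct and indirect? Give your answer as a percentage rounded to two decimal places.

76.47%

Farida Olsen reaches Cinder along 3 paths.
Direct stake: 50% = 50%.
Via Arbor → Marlow: 59% × 73% × 19% = 8.1833%.
Via Arbor: 59% × 31% = 18.29%.
Total: 50% + 8.1833% + 18.29% = 76.4733%.
Rounded: 76.47%.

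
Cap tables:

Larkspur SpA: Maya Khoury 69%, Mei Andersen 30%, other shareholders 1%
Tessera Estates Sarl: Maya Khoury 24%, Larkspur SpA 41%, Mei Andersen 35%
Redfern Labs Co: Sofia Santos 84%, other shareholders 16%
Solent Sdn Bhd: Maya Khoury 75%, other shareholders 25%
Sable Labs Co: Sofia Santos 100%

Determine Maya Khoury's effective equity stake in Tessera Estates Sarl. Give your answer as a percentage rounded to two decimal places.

Maya reaches Tessera along 2 paths.
Direct stake: 24% = 24%.
Via Larkspur: 69% × 41% = 28.29%.
Total: 24% + 28.29% = 52.29%.

52.29%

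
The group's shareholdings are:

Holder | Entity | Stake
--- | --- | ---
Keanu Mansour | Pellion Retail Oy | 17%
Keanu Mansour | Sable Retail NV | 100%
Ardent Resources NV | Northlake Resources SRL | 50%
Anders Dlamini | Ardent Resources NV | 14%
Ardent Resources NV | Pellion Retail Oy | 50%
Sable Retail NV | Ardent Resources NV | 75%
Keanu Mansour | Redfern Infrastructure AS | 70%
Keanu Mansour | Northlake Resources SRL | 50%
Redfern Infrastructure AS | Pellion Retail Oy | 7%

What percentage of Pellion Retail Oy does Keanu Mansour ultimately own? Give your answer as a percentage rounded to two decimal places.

Keanu reaches Pellion along 3 paths.
Via Sable → Ardent: 100% × 75% × 50% = 37.5%.
Direct stake: 17% = 17%.
Via Redfern: 70% × 7% = 4.9%.
Total: 37.5% + 17% + 4.9% = 59.4%.
Rounded: 59.40%.

59.40%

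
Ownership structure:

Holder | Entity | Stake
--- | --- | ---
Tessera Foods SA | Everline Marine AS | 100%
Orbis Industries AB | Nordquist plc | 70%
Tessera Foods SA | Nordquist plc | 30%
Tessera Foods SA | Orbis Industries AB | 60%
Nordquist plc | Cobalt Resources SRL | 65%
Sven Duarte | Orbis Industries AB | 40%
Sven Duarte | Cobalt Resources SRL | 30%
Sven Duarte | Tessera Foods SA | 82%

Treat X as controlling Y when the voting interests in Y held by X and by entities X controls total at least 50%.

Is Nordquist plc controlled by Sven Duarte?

Sven holds 82% of Tessera, so Sven controls Tessera.
Tessera and Sven together hold 60% + 40% = 100% of Orbis, so Sven controls Orbis.
Orbis and Tessera together hold 70% + 30% = 100% of Nordquist, so Sven controls Nordquist.

Yes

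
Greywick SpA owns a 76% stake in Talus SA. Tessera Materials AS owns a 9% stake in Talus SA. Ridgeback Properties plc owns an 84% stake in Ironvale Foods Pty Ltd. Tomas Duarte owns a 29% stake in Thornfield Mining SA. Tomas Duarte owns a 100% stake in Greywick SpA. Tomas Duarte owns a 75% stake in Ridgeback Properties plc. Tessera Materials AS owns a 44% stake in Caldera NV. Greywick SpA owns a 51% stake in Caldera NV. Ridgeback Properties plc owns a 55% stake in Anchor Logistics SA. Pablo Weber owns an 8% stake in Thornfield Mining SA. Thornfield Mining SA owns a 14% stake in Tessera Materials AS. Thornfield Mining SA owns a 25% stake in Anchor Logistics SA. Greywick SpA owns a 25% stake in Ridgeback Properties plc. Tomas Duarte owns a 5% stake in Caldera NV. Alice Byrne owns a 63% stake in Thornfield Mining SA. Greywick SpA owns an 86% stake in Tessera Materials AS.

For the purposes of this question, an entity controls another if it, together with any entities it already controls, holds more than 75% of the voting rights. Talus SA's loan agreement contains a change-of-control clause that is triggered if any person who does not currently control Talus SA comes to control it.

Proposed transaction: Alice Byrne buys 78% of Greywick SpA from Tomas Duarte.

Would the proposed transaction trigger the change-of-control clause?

Yes

The purchase adds only to Alice's holdings (Tomas's stake shrinks), so Alice is the only person who could newly come to control Talus.
Alice's largest direct stake is 63% in Thornfield, which does not meet the threshold, so Alice controls no company.
Neither Alice nor any entity Alice controls holds any voting interest in Talus.
So before the transaction, Alice does not control Talus.
After the purchase, Alice holds 78% of Greywick directly, and Tomas's stake falls to 22%.
Alice holds 78% of Greywick, so Alice controls Greywick.
Greywick holds 86% of Tessera, so Alice controls Tessera.
Tessera and Greywick together hold 9% + 76% = 85% of Talus, so Alice controls Talus.
Alice did not control Talus before and does after, so the clause is triggered.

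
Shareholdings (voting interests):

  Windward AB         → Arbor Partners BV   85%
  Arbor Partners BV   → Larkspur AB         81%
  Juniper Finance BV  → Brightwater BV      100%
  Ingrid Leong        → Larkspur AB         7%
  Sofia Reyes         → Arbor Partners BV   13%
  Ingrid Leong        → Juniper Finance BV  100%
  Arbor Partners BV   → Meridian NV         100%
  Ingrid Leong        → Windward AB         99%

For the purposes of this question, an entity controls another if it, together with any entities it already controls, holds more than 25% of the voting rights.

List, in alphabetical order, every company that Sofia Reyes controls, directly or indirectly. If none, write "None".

Sofia's largest direct stake is 13% in Arbor, which does not meet the threshold.

None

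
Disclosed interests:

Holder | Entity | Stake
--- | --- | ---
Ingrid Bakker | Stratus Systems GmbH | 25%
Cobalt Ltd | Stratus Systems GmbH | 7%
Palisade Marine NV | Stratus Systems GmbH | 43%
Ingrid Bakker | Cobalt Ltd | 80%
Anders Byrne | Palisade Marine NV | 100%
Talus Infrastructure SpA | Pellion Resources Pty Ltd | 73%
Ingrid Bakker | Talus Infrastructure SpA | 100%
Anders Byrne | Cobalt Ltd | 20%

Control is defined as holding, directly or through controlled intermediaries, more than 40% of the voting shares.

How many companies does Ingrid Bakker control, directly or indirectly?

Ingrid holds 100% of Talus, so Ingrid controls Talus.
Talus holds 73% of Pellion, so Ingrid controls Pellion.
Ingrid holds 80% of Cobalt, so Ingrid controls Cobalt.
No other company's threshold is met.
Ingrid controls 3 companies.

3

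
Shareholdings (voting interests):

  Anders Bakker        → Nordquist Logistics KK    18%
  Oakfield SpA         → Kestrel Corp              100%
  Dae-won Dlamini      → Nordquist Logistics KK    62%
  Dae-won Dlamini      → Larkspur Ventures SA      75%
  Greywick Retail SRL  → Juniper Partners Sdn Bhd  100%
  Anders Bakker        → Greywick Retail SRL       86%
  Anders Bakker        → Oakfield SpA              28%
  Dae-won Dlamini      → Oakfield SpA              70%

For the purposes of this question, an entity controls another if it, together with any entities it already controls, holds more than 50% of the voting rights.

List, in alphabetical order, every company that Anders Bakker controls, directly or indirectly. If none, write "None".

Greywick Retail SRL, Juniper Partners Sdn Bhd

Anders holds 86% of Greywick, so Anders controls Greywick.
Greywick holds 100% of Juniper, so Anders controls Juniper.
No other company's threshold is met.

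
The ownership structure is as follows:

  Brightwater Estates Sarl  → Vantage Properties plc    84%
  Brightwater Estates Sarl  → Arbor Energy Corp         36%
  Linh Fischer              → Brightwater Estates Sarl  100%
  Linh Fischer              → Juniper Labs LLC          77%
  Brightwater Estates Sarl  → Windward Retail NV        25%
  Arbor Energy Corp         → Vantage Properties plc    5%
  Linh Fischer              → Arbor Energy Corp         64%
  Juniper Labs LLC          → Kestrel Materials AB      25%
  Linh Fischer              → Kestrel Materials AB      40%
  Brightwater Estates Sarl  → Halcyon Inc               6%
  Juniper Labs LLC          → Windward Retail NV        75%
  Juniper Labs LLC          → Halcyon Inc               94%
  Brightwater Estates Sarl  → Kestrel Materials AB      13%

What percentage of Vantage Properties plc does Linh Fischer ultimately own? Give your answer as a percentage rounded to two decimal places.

89.00%

Linh reaches Vantage along 3 paths.
Via Brightwater: 100% × 84% = 84%.
Via Arbor: 64% × 5% = 3.2%.
Via Brightwater → Arbor: 100% × 36% × 5% = 1.8%.
Total: 84% + 3.2% + 1.8% = 89%.
Rounded: 89.00%.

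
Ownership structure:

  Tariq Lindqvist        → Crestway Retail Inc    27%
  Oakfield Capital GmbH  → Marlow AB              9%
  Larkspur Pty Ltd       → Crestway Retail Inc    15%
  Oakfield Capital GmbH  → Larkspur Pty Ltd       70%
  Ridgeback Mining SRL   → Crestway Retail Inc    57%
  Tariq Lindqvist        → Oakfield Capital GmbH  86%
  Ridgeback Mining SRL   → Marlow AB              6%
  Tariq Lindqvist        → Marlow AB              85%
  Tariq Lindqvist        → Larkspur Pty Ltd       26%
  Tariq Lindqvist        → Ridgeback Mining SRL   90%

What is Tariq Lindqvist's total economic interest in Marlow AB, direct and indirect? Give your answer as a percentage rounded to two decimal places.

Tariq reaches Marlow along 3 paths.
Direct stake: 85% = 85%.
Via Oakfield: 86% × 9% = 7.74%.
Via Ridgeback: 90% × 6% = 5.4%.
Total: 85% + 7.74% + 5.4% = 98.14%.

98.14%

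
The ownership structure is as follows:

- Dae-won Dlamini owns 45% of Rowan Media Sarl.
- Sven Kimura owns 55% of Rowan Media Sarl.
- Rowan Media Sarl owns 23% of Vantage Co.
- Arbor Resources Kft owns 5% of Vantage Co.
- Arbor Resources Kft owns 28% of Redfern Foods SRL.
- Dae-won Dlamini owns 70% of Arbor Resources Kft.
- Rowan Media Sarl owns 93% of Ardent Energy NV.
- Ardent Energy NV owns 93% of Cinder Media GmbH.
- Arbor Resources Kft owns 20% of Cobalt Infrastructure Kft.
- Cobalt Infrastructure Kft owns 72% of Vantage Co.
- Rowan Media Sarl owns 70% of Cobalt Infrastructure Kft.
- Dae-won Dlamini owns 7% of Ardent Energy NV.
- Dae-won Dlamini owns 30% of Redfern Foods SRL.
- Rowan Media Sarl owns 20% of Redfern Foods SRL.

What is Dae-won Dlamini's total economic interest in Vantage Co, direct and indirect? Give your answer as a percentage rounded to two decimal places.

Dae-won reaches Vantage along 4 paths.
Via Rowan: 45% × 23% = 10.35%.
Via Arbor: 70% × 5% = 3.5%.
Via Arbor → Cobalt: 70% × 20% × 72% = 10.08%.
Via Rowan → Cobalt: 45% × 70% × 72% = 22.68%.
Total: 10.35% + 3.5% + 10.08% + 22.68% = 46.61%.

46.61%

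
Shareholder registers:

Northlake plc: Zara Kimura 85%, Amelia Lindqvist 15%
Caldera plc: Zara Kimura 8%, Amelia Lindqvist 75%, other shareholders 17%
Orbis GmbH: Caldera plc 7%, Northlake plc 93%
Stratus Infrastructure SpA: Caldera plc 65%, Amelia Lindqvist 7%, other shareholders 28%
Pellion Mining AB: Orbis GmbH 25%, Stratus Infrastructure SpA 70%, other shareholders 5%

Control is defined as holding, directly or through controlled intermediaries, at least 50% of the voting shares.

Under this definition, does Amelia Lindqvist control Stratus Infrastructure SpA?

Yes

Amelia holds 75% of Caldera, so Amelia controls Caldera.
Caldera and Amelia together hold 65% + 7% = 72% of Stratus, so Amelia controls Stratus.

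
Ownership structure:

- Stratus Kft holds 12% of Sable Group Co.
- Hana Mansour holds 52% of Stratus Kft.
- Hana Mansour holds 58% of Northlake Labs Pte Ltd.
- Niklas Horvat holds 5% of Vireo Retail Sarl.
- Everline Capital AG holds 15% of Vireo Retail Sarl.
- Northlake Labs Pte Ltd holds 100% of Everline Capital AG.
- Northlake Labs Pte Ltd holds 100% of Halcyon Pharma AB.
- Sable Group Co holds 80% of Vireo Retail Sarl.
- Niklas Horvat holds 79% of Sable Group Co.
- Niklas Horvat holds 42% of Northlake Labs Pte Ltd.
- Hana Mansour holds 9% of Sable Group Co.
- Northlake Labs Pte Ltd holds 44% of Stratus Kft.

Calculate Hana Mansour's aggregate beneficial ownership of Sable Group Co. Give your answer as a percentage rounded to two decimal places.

18.30%

Hana reaches Sable along 3 paths.
Via Northlake → Stratus: 58% × 44% × 12% = 3.0624%.
Via Stratus: 52% × 12% = 6.24%.
Direct stake: 9% = 9%.
Total: 3.0624% + 6.24% + 9% = 18.3024%.
Rounded: 18.30%.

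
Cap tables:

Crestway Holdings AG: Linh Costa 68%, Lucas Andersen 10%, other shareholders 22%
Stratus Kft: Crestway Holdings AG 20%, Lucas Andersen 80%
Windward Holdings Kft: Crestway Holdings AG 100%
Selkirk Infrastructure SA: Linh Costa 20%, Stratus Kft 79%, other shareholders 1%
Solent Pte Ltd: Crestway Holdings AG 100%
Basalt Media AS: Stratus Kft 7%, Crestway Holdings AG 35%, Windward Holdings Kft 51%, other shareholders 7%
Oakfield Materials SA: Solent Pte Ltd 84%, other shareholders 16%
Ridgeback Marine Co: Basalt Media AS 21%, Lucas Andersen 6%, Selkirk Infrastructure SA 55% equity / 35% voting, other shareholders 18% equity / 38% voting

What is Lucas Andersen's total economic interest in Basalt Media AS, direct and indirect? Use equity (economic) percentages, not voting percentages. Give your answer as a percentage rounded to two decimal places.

14.34%

Lucas reaches Basalt along 4 paths.
Via Crestway → Stratus: 10% × 20% × 7% = 0.14%.
Via Stratus: 80% × 7% = 5.6%.
Via Crestway: 10% × 35% = 3.5%.
Via Crestway → Windward: 10% × 100% × 51% = 5.1%.
Total: 0.14% + 5.6% + 3.5% + 5.1% = 14.34%.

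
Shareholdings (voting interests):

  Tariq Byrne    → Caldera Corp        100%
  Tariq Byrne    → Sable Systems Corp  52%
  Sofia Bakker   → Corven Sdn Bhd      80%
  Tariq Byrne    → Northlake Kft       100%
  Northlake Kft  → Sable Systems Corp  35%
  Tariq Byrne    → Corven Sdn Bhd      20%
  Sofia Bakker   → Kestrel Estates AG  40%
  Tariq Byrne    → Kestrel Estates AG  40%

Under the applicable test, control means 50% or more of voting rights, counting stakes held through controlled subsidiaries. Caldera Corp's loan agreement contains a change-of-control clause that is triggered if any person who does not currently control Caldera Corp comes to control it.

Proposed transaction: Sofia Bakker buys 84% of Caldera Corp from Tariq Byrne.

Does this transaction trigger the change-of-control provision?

Yes

The purchase adds only to Sofia's holdings (Tariq's stake shrinks), so Sofia is the only person who could newly come to control Caldera.
Sofia holds 80% of Corven, so Sofia controls Corven.
Neither Sofia nor any entity Sofia controls holds any voting interest in Caldera.
So before the transaction, Sofia does not control Caldera.
After the purchase, Sofia holds 84% of Caldera directly, and Tariq's stake falls to 16%.
Sofia holds 84% of Caldera, so Sofia controls Caldera.
Sofia did not control Caldera before and does after, so the clause is triggered.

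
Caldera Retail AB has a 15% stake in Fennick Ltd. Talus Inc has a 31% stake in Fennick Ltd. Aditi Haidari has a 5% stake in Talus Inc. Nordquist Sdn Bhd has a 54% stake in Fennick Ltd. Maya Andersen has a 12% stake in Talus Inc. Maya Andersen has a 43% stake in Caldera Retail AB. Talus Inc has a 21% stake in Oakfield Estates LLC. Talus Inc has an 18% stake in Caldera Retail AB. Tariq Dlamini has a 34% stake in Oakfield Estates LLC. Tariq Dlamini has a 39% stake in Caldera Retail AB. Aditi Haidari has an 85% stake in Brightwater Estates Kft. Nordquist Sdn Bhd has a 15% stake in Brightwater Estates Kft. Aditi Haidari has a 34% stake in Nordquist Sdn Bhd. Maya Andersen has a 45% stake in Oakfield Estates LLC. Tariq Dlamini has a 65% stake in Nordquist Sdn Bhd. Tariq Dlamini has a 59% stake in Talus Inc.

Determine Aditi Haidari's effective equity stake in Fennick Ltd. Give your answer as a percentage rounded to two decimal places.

20.05%

Aditi reaches Fennick along 3 paths.
Via Talus: 5% × 31% = 1.55%.
Via Nordquist: 34% × 54% = 18.36%.
Via Talus → Caldera: 5% × 18% × 15% = 0.135%.
Total: 1.55% + 18.36% + 0.135% = 20.045%.
Rounded: 20.05%.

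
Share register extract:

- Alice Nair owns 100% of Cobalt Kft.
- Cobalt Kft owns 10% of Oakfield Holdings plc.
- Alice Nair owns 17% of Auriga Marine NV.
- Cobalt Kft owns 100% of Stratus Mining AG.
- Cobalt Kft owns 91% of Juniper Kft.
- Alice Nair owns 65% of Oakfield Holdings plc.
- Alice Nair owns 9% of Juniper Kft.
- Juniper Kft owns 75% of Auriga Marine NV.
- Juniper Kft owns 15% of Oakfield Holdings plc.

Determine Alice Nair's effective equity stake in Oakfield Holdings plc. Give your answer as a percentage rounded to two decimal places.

90.00%

Alice reaches Oakfield along 4 paths.
Direct stake: 65% = 65%.
Via Cobalt: 100% × 10% = 10%.
Via Juniper: 9% × 15% = 1.35%.
Via Cobalt → Juniper: 100% × 91% × 15% = 13.65%.
Total: 65% + 10% + 1.35% + 13.65% = 90%.
Rounded: 90.00%.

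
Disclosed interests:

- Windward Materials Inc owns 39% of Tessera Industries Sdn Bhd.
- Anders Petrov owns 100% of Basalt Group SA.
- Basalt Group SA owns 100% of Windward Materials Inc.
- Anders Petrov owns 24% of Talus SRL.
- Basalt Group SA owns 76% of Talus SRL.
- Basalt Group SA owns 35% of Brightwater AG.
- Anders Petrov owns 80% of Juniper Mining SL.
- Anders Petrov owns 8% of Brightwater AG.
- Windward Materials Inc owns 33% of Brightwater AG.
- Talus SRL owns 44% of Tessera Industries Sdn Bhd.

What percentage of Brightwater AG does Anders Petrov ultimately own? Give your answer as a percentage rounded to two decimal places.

76.00%

Anders reaches Brightwater along 3 paths.
Direct stake: 8% = 8%.
Via Basalt → Windward: 100% × 100% × 33% = 33%.
Via Basalt: 100% × 35% = 35%.
Total: 8% + 33% + 35% = 76%.
Rounded: 76.00%.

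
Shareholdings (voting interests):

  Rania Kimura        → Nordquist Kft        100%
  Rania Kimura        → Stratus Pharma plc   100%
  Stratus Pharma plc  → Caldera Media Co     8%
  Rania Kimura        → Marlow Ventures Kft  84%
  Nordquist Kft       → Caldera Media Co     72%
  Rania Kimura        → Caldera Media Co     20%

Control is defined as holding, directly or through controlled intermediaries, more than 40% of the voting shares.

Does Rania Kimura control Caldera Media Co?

Rania holds 100% of Stratus, so Rania controls Stratus.
Rania holds 100% of Nordquist, so Rania controls Nordquist.
Stratus and Rania and Nordquist together hold 8% + 20% + 72% = 100% of Caldera, so Rania controls Caldera.

Yes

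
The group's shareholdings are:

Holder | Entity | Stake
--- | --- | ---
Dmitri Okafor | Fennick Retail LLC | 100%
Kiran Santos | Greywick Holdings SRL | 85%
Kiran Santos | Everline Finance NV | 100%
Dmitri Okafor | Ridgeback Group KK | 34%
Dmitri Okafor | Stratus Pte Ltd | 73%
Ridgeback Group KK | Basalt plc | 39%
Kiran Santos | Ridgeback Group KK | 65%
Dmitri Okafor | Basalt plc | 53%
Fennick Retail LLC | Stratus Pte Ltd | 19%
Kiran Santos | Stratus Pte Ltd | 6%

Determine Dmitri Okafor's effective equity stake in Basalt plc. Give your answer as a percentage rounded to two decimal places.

66.26%

Dmitri reaches Basalt along 2 paths.
Via Ridgeback: 34% × 39% = 13.26%.
Direct stake: 53% = 53%.
Total: 13.26% + 53% = 66.26%.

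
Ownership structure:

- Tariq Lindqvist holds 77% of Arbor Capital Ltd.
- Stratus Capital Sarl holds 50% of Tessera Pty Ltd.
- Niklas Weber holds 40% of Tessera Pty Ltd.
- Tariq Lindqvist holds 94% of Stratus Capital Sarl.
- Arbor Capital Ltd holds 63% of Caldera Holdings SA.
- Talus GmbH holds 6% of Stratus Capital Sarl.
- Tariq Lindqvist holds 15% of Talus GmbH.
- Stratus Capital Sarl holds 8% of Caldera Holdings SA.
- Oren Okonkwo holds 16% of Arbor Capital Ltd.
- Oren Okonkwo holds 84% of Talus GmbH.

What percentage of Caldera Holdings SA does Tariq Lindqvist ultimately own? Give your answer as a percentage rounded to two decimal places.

Tariq reaches Caldera along 3 paths.
Via Arbor: 77% × 63% = 48.51%.
Via Talus → Stratus: 15% × 6% × 8% = 0.072%.
Via Stratus: 94% × 8% = 7.52%.
Total: 48.51% + 0.072% + 7.52% = 56.102%.
Rounded: 56.10%.

56.10%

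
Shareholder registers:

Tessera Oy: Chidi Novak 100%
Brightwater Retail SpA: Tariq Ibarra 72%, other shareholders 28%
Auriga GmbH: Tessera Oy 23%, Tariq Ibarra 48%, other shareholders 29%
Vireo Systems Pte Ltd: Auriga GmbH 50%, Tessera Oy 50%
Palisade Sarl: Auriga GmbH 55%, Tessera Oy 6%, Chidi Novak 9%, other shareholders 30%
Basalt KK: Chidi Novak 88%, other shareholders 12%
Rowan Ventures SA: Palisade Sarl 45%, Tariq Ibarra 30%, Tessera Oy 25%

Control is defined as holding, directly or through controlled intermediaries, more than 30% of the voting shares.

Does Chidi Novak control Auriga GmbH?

No

Chidi holds 100% of Tessera, so Chidi controls Tessera.
Tessera holds 50% of Vireo, so Chidi controls Vireo.
Chidi holds 88% of Basalt, so Chidi controls Basalt.
In Auriga, Chidi's side holds only 23%, not > 30%.
So Chidi does not control Auriga.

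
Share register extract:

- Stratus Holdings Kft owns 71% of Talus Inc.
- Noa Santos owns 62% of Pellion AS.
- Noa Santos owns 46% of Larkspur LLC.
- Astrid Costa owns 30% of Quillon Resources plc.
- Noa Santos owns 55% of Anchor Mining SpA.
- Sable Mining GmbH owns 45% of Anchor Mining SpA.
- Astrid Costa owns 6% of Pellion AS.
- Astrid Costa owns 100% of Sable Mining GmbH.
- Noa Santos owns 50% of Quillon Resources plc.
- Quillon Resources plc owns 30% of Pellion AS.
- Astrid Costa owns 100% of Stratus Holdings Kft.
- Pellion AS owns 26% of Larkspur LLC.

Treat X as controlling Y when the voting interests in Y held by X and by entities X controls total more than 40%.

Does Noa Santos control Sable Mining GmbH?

No

Noa holds 50% of Quillon, so Noa controls Quillon.
Noa and Quillon together hold 62% + 30% = 92% of Pellion, so Noa controls Pellion.
Noa holds 55% of Anchor, so Noa controls Anchor.
Noa and Pellion together hold 46% + 26% = 72% of Larkspur, so Noa controls Larkspur.
Neither Noa nor any entity Noa controls holds any voting interest in Sable.
So Noa does not control Sable.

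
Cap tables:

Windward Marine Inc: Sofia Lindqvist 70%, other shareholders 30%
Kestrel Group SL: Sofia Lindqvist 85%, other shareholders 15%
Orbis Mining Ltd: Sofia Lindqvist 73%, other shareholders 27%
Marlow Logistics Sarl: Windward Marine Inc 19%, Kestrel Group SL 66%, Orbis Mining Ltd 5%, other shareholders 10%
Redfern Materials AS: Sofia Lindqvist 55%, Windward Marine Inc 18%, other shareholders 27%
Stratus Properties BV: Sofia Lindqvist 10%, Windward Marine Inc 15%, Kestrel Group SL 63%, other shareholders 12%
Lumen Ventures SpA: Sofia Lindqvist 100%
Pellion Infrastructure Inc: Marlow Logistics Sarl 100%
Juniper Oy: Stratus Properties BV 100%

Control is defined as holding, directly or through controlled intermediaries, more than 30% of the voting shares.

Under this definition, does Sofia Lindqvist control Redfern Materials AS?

Sofia holds 70% of Windward, so Sofia controls Windward.
Sofia and Windward together hold 55% + 18% = 73% of Redfern, so Sofia controls Redfern.

Yes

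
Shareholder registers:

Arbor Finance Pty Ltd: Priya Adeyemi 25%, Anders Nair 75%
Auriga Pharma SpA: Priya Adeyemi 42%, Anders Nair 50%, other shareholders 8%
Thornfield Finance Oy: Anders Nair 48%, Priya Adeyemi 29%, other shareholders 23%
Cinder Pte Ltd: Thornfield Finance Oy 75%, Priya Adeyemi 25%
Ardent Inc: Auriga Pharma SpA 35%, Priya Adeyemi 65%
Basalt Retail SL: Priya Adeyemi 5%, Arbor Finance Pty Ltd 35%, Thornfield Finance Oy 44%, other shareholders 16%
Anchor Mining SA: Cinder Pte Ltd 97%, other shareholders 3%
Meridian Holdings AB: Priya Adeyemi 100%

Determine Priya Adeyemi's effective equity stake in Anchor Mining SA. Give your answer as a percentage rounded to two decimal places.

Priya reaches Anchor along 2 paths.
Via Thornfield → Cinder: 29% × 75% × 97% = 21.0975%.
Via Cinder: 25% × 97% = 24.25%.
Total: 21.0975% + 24.25% = 45.3475%.
Rounded: 45.35%.

45.35%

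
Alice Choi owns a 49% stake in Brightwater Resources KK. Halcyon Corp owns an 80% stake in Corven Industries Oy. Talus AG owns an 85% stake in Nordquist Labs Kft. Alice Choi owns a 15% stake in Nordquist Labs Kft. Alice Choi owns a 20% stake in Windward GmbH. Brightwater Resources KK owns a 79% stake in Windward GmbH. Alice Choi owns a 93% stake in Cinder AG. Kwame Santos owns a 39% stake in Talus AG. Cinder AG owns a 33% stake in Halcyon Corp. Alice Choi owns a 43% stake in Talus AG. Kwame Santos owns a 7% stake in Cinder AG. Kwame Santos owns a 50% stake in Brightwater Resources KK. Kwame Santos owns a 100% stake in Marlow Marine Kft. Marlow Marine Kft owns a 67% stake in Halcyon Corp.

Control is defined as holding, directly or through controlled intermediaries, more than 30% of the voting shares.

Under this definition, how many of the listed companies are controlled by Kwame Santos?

Kwame holds 39% of Talus, so Kwame controls Talus.
Kwame holds 100% of Marlow, so Kwame controls Marlow.
Kwame holds 50% of Brightwater, so Kwame controls Brightwater.
Brightwater holds 79% of Windward, so Kwame controls Windward.
Talus holds 85% of Nordquist, so Kwame controls Nordquist.
Marlow holds 67% of Halcyon, so Kwame controls Halcyon.
Halcyon holds 80% of Corven, so Kwame controls Corven.
No other company's threshold is met.
Kwame controls 7 companies.

7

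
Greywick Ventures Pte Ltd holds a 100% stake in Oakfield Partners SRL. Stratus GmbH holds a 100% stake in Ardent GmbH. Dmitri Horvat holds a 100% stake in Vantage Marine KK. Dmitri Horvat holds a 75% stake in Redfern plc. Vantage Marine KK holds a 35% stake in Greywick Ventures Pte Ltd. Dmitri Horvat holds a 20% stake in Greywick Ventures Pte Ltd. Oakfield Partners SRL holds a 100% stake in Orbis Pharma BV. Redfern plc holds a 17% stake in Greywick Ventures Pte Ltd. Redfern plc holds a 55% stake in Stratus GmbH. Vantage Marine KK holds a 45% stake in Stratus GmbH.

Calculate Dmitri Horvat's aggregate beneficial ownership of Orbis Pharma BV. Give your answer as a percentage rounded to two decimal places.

67.75%

Dmitri reaches Orbis along 3 paths.
Via Redfern → Greywick → Oakfield: 75% × 17% × 100% × 100% = 12.75%.
Via Vantage → Greywick → Oakfield: 100% × 35% × 100% × 100% = 35%.
Via Greywick → Oakfield: 20% × 100% × 100% = 20%.
Total: 12.75% + 35% + 20% = 67.75%.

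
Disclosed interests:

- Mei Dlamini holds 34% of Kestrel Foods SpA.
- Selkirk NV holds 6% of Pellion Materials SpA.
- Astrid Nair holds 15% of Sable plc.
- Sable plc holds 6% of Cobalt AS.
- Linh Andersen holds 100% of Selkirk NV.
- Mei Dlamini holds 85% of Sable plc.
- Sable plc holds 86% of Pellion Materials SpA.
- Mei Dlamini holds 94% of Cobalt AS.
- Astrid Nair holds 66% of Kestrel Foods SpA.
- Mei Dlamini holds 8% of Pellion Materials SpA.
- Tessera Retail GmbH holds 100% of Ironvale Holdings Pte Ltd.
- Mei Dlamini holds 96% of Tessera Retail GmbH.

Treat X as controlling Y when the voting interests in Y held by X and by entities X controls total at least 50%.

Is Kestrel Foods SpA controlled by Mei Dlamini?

Mei holds 85% of Sable, so Mei controls Sable.
Mei and Sable together hold 8% + 86% = 94% of Pellion, so Mei controls Pellion.
Mei holds 96% of Tessera, so Mei controls Tessera.
Tessera holds 100% of Ironvale, so Mei controls Ironvale.
Mei and Sable together hold 94% + 6% = 100% of Cobalt, so Mei controls Cobalt.
In Kestrel, Mei's side holds only 34%, not ≥ 50%.
So Mei does not control Kestrel.

No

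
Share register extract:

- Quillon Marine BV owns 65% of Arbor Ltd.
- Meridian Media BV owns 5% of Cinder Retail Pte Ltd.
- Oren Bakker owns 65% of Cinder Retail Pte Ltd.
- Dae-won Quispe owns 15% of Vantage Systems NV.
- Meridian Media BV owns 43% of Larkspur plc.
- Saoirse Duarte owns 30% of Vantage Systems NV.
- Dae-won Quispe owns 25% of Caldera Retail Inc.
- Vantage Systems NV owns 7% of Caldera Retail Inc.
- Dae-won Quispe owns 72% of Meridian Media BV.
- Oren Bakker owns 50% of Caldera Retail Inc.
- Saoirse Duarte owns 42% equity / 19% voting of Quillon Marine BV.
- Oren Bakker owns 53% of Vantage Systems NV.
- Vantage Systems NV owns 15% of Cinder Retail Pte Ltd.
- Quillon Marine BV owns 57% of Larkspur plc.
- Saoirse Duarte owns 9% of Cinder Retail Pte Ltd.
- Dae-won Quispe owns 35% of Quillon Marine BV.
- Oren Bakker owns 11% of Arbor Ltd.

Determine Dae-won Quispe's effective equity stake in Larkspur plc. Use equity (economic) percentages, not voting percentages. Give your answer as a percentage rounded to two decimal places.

50.91%

Dae-won reaches Larkspur along 2 paths.
Via Quillon: 35% × 57% = 19.95%.
Via Meridian: 72% × 43% = 30.96%.
Total: 19.95% + 30.96% = 50.91%.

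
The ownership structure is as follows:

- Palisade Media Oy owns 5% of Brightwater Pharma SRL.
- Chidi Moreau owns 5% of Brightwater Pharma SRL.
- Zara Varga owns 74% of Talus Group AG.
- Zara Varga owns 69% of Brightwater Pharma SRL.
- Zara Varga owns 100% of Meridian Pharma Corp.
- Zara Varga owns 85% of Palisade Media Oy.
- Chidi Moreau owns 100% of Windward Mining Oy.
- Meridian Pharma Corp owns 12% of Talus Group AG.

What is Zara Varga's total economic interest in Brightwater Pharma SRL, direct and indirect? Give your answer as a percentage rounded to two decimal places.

73.25%

Zara reaches Brightwater along 2 paths.
Direct stake: 69% = 69%.
Via Palisade: 85% × 5% = 4.25%.
Total: 69% + 4.25% = 73.25%.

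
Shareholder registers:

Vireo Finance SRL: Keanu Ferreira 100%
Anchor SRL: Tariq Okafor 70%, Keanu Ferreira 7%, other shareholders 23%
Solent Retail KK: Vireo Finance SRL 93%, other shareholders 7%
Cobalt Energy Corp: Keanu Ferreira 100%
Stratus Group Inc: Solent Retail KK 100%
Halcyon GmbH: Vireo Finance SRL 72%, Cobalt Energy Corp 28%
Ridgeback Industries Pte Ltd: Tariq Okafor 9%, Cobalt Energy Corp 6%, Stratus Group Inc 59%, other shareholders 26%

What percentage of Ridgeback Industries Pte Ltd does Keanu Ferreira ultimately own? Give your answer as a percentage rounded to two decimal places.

Keanu reaches Ridgeback along 2 paths.
Via Cobalt: 100% × 6% = 6%.
Via Vireo → Solent → Stratus: 100% × 93% × 100% × 59% = 54.87%.
Total: 6% + 54.87% = 60.87%.

60.87%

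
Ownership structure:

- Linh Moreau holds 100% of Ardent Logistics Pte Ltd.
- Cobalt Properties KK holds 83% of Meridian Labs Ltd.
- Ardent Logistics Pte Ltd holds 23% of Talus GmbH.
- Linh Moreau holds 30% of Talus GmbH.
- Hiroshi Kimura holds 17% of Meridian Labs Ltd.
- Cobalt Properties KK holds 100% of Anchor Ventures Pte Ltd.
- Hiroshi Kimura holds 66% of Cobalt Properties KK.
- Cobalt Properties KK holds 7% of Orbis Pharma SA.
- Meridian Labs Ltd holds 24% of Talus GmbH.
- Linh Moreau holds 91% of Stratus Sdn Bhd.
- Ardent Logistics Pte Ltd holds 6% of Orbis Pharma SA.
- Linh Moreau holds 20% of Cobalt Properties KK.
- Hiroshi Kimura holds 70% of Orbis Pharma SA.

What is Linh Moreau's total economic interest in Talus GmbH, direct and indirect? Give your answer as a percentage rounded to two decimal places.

Linh reaches Talus along 3 paths.
Via Ardent: 100% × 23% = 23%.
Via Cobalt → Meridian: 20% × 83% × 24% = 3.984%.
Direct stake: 30% = 30%.
Total: 23% + 3.984% + 30% = 56.984%.
Rounded: 56.98%.

56.98%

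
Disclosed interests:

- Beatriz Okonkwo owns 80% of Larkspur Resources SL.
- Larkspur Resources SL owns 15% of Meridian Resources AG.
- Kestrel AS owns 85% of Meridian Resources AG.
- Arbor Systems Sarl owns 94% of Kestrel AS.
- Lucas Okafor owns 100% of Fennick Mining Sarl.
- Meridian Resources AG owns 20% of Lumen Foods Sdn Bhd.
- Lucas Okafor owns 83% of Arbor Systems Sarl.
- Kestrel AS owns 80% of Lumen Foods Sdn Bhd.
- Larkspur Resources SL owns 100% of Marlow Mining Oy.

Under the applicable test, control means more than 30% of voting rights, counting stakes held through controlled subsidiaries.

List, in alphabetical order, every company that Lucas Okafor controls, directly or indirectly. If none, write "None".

Arbor Systems Sarl, Fennick Mining Sarl, Kestrel AS, Lumen Foods Sdn Bhd, Meridian Resources AG

Lucas holds 100% of Fennick, so Lucas controls Fennick.
Lucas holds 83% of Arbor, so Lucas controls Arbor.
Arbor holds 94% of Kestrel, so Lucas controls Kestrel.
Kestrel holds 85% of Meridian, so Lucas controls Meridian.
Kestrel and Meridian together hold 80% + 20% = 100% of Lumen, so Lucas controls Lumen.
No other company's threshold is met.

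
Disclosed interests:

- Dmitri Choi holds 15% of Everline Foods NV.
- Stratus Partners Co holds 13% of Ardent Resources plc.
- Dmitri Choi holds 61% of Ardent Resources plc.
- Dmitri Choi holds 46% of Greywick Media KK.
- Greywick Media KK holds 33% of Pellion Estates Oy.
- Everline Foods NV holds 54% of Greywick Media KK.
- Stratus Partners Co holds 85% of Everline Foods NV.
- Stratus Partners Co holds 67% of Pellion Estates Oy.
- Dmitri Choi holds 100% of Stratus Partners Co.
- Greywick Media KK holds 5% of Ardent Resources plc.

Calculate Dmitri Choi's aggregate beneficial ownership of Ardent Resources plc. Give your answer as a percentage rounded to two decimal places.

Dmitri reaches Ardent along 5 paths.
Direct stake: 61% = 61%.
Via Stratus: 100% × 13% = 13%.
Via Stratus → Everline → Greywick: 100% × 85% × 54% × 5% = 2.295%.
Via Everline → Greywick: 15% × 54% × 5% = 0.405%.
Via Greywick: 46% × 5% = 2.3%.
Total: 61% + 13% + 2.295% + 0.405% + 2.3% = 79%.
Rounded: 79.00%.

79.00%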